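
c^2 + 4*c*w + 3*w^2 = (c + w)*(c + 3*w)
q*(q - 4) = q^2 - 4*q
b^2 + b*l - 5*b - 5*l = (b - 5)*(b + l)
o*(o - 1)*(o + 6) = o^3 + 5*o^2 - 6*o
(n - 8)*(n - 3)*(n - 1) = n^3 - 12*n^2 + 35*n - 24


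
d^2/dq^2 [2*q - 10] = 0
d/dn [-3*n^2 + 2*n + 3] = 2 - 6*n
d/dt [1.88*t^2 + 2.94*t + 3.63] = 3.76*t + 2.94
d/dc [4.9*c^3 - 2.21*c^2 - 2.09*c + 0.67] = 14.7*c^2 - 4.42*c - 2.09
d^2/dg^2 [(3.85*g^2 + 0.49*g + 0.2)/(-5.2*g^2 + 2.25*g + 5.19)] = (-1.13686837721616e-13*g^4 - 116.5892*g^3 - 655.8708*g^2 - 65.30472*g - 208.78422)/(140.608*g^6 - 182.52*g^5 - 342.0378*g^4 + 352.947375*g^3 + 341.380035*g^2 - 181.818675*g - 139.798359)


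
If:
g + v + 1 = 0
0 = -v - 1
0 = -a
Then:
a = 0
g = 0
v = -1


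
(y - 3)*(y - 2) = y^2 - 5*y + 6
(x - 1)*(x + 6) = x^2 + 5*x - 6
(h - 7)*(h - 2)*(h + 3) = h^3 - 6*h^2 - 13*h + 42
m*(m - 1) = m^2 - m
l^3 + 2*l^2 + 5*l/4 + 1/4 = (l + 1/2)^2*(l + 1)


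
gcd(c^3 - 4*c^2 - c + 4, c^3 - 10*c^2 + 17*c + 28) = c^2 - 3*c - 4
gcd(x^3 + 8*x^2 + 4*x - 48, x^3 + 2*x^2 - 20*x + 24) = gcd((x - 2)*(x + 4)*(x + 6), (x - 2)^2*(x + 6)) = x^2 + 4*x - 12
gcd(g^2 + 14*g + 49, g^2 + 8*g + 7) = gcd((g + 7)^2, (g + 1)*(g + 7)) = g + 7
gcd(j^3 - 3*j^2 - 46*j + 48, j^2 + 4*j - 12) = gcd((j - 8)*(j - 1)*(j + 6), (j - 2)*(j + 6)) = j + 6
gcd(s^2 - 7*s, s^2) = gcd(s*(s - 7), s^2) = s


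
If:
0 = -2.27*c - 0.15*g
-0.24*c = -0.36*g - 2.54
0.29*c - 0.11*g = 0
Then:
No Solution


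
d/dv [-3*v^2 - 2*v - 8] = -6*v - 2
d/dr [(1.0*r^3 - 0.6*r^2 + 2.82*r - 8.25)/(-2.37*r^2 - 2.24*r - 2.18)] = (-2.37*r^4 - 4.48*r^3 + 1.4874*r^2 - 36.489*r - 24.6276)/(5.6169*r^4 + 10.6176*r^3 + 15.3508*r^2 + 9.7664*r + 4.7524)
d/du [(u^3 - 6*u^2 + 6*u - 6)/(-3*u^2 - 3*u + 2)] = 3*(-u^4 - 2*u^3 + 14*u^2 - 20*u - 2)/(9*u^4 + 18*u^3 - 3*u^2 - 12*u + 4)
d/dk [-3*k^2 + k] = 1 - 6*k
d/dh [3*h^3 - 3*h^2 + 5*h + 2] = 9*h^2 - 6*h + 5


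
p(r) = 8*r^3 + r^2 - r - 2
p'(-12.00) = 3431.00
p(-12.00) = -13670.00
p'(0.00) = -1.00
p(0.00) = -2.00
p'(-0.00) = -1.00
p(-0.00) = -2.00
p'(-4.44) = 463.25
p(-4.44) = -678.07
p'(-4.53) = 482.44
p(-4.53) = -720.63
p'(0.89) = 19.79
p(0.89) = 3.54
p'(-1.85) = 77.44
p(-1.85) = -47.38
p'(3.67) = 329.59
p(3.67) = 403.25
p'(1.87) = 86.67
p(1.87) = 51.94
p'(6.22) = 939.96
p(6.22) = 1955.60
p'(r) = 24*r^2 + 2*r - 1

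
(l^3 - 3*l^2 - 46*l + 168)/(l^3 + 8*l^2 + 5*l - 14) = (l^2 - 10*l + 24)/(l^2 + l - 2)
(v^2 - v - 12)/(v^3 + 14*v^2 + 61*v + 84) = (v - 4)/(v^2 + 11*v + 28)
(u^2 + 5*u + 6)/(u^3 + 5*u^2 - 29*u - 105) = (u + 2)/(u^2 + 2*u - 35)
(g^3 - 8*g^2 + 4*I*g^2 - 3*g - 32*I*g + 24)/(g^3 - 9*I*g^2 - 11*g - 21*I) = (g^2 + g*(-8 + 3*I) - 24*I)/(g^2 - 10*I*g - 21)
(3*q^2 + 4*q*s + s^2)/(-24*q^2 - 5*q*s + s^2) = (-q - s)/(8*q - s)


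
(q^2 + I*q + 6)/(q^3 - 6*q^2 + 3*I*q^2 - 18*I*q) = (q - 2*I)/(q*(q - 6))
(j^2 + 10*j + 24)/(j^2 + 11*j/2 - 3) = 2*(j + 4)/(2*j - 1)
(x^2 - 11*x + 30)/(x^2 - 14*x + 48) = (x - 5)/(x - 8)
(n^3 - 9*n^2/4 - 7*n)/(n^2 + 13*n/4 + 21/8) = 2*n*(n - 4)/(2*n + 3)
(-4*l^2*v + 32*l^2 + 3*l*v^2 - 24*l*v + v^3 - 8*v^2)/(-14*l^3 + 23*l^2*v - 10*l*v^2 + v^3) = (4*l*v - 32*l + v^2 - 8*v)/(14*l^2 - 9*l*v + v^2)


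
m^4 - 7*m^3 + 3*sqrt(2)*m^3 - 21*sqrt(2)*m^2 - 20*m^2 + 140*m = m*(m - 7)*(m - 2*sqrt(2))*(m + 5*sqrt(2))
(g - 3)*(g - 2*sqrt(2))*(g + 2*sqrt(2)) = g^3 - 3*g^2 - 8*g + 24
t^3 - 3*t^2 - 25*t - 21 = (t - 7)*(t + 1)*(t + 3)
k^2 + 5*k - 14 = (k - 2)*(k + 7)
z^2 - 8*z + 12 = (z - 6)*(z - 2)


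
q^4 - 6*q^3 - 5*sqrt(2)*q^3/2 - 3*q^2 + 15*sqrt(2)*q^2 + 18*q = q*(q - 6)*(q - 3*sqrt(2))*(q + sqrt(2)/2)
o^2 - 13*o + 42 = (o - 7)*(o - 6)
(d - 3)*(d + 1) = d^2 - 2*d - 3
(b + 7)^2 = b^2 + 14*b + 49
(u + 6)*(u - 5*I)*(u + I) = u^3 + 6*u^2 - 4*I*u^2 + 5*u - 24*I*u + 30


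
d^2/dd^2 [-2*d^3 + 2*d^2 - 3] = 4 - 12*d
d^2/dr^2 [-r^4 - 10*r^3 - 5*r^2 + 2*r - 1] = -12*r^2 - 60*r - 10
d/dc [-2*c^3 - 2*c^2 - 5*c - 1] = -6*c^2 - 4*c - 5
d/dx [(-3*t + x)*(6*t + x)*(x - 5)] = -18*t^2 + 6*t*x - 15*t + 3*x^2 - 10*x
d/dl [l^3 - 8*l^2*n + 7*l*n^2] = 3*l^2 - 16*l*n + 7*n^2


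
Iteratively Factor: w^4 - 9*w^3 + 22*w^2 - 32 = (w + 1)*(w^3 - 10*w^2 + 32*w - 32) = (w - 2)*(w + 1)*(w^2 - 8*w + 16) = (w - 4)*(w - 2)*(w + 1)*(w - 4)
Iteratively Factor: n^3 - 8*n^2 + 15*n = (n - 3)*(n^2 - 5*n) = n*(n - 3)*(n - 5)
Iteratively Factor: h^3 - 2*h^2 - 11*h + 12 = (h - 1)*(h^2 - h - 12) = (h - 4)*(h - 1)*(h + 3)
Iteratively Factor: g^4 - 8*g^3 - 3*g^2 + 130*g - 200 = (g - 2)*(g^3 - 6*g^2 - 15*g + 100) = (g - 5)*(g - 2)*(g^2 - g - 20) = (g - 5)*(g - 2)*(g + 4)*(g - 5)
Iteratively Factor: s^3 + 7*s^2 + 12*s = (s + 4)*(s^2 + 3*s) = s*(s + 4)*(s + 3)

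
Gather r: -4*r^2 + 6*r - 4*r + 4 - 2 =-4*r^2 + 2*r + 2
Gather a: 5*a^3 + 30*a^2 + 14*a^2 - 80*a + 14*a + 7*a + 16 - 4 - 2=5*a^3 + 44*a^2 - 59*a + 10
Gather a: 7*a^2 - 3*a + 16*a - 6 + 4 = 7*a^2 + 13*a - 2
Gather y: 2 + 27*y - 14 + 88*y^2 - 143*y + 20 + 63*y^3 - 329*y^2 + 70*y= 63*y^3 - 241*y^2 - 46*y + 8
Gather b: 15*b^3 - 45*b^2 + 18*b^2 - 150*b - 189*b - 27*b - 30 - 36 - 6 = 15*b^3 - 27*b^2 - 366*b - 72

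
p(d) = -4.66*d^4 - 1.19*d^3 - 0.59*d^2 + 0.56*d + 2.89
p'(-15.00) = 62125.01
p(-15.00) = -232034.51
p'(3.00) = -538.39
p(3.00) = -410.33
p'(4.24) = -1489.46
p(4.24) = -1602.13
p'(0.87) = -15.44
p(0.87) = -0.52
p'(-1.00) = 16.81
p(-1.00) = -1.73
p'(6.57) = -5447.47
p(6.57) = -9038.93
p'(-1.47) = 53.79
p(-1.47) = -17.19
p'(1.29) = -46.92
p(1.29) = -12.83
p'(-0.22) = 0.85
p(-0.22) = 2.74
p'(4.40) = -1661.58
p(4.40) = -1854.05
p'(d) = -18.64*d^3 - 3.57*d^2 - 1.18*d + 0.56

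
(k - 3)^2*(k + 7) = k^3 + k^2 - 33*k + 63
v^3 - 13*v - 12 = (v - 4)*(v + 1)*(v + 3)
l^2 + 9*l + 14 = (l + 2)*(l + 7)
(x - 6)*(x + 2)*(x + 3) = x^3 - x^2 - 24*x - 36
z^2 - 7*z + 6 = (z - 6)*(z - 1)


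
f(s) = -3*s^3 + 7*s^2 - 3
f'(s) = -9*s^2 + 14*s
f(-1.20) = 12.26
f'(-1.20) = -29.76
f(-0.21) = -2.66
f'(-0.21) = -3.34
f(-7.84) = 1872.93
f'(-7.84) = -662.95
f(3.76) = -63.51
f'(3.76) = -74.60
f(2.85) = -15.59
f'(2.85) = -33.20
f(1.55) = 2.65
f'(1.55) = 0.08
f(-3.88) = 277.61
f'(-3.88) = -189.81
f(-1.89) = 42.26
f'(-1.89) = -58.61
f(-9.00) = 2751.00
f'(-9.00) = -855.00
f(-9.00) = 2751.00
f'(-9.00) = -855.00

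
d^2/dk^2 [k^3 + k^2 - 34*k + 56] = 6*k + 2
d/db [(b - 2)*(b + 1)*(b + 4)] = 3*b^2 + 6*b - 6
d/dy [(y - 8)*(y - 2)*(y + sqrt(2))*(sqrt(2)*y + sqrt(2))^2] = 10*y^4 - 64*y^3 + 8*sqrt(2)*y^3 - 48*sqrt(2)*y^2 - 18*y^2 - 12*sqrt(2)*y + 88*y + 32 + 44*sqrt(2)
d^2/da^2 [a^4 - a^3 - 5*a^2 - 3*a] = 12*a^2 - 6*a - 10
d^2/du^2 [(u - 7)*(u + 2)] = 2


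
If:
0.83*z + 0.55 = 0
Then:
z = -0.66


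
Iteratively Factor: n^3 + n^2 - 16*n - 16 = (n - 4)*(n^2 + 5*n + 4) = (n - 4)*(n + 1)*(n + 4)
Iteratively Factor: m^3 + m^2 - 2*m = (m + 2)*(m^2 - m) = m*(m + 2)*(m - 1)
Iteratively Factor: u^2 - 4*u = (u - 4)*(u)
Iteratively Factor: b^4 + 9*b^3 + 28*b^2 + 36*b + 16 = (b + 4)*(b^3 + 5*b^2 + 8*b + 4) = (b + 2)*(b + 4)*(b^2 + 3*b + 2) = (b + 2)^2*(b + 4)*(b + 1)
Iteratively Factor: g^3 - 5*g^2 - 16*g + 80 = (g + 4)*(g^2 - 9*g + 20) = (g - 4)*(g + 4)*(g - 5)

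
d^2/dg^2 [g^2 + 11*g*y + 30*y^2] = 2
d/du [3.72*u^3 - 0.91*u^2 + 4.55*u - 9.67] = 11.16*u^2 - 1.82*u + 4.55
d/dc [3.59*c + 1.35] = 3.59000000000000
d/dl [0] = 0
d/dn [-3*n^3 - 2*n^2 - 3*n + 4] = -9*n^2 - 4*n - 3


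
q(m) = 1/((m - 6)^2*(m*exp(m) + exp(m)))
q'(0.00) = -0.05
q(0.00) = 0.03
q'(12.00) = 0.00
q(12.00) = 0.00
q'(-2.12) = -0.02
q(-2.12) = -0.11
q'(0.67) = -0.01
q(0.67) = 0.01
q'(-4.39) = 0.11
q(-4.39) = -0.22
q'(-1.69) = -0.09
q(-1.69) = -0.13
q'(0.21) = -0.03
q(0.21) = 0.02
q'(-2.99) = 0.03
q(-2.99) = -0.12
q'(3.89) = -0.00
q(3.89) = 0.00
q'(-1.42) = -0.30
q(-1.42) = -0.18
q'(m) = (-m*exp(m) - 2*exp(m))/((m - 6)^2*(m*exp(m) + exp(m))^2) - 2/((m - 6)^3*(m*exp(m) + exp(m))) = (-2*m + (-m - 2)*(m - 6) - 2)*exp(-m)/((m - 6)^3*(m + 1)^2)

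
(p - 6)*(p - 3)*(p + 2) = p^3 - 7*p^2 + 36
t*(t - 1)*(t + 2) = t^3 + t^2 - 2*t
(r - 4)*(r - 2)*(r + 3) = r^3 - 3*r^2 - 10*r + 24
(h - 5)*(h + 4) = h^2 - h - 20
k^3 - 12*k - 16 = (k - 4)*(k + 2)^2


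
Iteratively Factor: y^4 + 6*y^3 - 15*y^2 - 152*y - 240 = (y + 4)*(y^3 + 2*y^2 - 23*y - 60) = (y - 5)*(y + 4)*(y^2 + 7*y + 12) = (y - 5)*(y + 4)^2*(y + 3)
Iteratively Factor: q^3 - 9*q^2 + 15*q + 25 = (q - 5)*(q^2 - 4*q - 5) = (q - 5)^2*(q + 1)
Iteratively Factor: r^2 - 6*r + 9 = (r - 3)*(r - 3)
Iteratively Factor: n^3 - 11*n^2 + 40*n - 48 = (n - 4)*(n^2 - 7*n + 12) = (n - 4)^2*(n - 3)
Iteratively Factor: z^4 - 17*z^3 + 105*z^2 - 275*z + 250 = (z - 5)*(z^3 - 12*z^2 + 45*z - 50) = (z - 5)^2*(z^2 - 7*z + 10) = (z - 5)^3*(z - 2)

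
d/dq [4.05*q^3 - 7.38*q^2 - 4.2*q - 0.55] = 12.15*q^2 - 14.76*q - 4.2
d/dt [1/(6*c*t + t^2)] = 2*(-3*c - t)/(t^2*(6*c + t)^2)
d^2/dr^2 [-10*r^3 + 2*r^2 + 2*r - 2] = 4 - 60*r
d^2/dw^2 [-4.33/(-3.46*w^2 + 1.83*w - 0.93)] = (-103.674056*w^2 + 54.833388*w + 4.33*(6.92*w - 1.83)*(13.84*w - 3.66) - 27.866148)/(3.46*w^2 - 1.83*w + 0.93)^3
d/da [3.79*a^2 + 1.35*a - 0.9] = 7.58*a + 1.35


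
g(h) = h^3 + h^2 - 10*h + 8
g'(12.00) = 446.00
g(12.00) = 1760.00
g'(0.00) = -10.00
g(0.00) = 8.00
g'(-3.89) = 27.62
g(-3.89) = 3.17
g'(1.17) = -3.55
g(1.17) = -0.73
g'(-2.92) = 9.74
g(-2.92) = 20.83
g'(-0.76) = -9.79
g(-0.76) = 15.74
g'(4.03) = 46.78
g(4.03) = 49.39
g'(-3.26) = 15.36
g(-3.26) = 16.58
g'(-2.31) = 1.39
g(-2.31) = 24.11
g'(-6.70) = 111.27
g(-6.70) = -180.87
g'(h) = 3*h^2 + 2*h - 10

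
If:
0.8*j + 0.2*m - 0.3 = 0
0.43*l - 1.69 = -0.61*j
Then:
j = 0.375 - 0.25*m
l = 0.354651162790698*m + 3.39825581395349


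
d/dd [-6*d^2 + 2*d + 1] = 2 - 12*d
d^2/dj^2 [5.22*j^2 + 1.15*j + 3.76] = 10.4400000000000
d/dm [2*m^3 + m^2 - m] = 6*m^2 + 2*m - 1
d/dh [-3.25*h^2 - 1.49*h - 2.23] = -6.5*h - 1.49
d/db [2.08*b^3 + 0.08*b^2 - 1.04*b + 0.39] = 6.24*b^2 + 0.16*b - 1.04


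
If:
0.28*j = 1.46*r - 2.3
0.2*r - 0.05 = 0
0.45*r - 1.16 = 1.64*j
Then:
No Solution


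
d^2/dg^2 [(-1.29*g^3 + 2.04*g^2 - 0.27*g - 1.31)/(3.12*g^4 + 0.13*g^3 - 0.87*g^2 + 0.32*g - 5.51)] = (-25.1147520000001*g^9 + 119.149056*g^8 - 47.584368*g^7 - 227.910462*g^6 - 567.92853*g^5 + 895.624158*g^4 - 62.382828*g^3 - 323.870406*g^2 - 230.663274*g + 135.208286)/(30.371328*g^12 + 3.796416*g^11 - 25.2486*g^10 + 7.229989*g^9 - 153.090405*g^8 - 18.309369*g^7 + 89.541516*g^6 - 28.501458*g^5 + 270.016419*g^4 + 21.077111*g^3 - 80.932533*g^2 + 29.145696*g - 167.284151)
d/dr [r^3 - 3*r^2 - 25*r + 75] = 3*r^2 - 6*r - 25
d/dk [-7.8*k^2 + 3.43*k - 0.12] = 3.43 - 15.6*k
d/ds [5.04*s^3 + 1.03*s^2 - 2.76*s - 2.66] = 15.12*s^2 + 2.06*s - 2.76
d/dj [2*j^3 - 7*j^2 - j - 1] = 6*j^2 - 14*j - 1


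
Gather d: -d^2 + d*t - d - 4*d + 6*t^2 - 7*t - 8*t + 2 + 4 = -d^2 + d*(t - 5) + 6*t^2 - 15*t + 6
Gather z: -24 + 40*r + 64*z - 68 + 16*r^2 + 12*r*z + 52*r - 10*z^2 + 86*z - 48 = 16*r^2 + 92*r - 10*z^2 + z*(12*r + 150) - 140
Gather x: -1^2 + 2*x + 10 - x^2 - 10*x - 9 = -x^2 - 8*x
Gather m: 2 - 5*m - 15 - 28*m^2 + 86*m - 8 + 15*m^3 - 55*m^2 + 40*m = 15*m^3 - 83*m^2 + 121*m - 21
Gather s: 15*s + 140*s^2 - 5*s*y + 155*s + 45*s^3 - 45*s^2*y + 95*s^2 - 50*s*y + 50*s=45*s^3 + s^2*(235 - 45*y) + s*(220 - 55*y)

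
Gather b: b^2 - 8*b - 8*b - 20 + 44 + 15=b^2 - 16*b + 39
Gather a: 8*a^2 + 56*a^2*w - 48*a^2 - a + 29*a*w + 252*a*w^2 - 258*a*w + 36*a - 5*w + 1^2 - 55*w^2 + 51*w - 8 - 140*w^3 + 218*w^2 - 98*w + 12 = a^2*(56*w - 40) + a*(252*w^2 - 229*w + 35) - 140*w^3 + 163*w^2 - 52*w + 5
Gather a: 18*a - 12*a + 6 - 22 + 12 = 6*a - 4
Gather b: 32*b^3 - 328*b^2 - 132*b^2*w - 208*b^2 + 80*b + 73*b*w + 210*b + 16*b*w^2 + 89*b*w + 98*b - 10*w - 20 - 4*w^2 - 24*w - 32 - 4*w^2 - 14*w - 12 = 32*b^3 + b^2*(-132*w - 536) + b*(16*w^2 + 162*w + 388) - 8*w^2 - 48*w - 64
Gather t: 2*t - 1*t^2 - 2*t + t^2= 0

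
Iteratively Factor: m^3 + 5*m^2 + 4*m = (m + 4)*(m^2 + m) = (m + 1)*(m + 4)*(m)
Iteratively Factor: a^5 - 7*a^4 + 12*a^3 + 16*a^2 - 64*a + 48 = (a - 2)*(a^4 - 5*a^3 + 2*a^2 + 20*a - 24) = (a - 2)*(a + 2)*(a^3 - 7*a^2 + 16*a - 12) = (a - 2)^2*(a + 2)*(a^2 - 5*a + 6) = (a - 3)*(a - 2)^2*(a + 2)*(a - 2)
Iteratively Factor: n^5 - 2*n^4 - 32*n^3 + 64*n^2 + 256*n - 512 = (n - 2)*(n^4 - 32*n^2 + 256) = (n - 4)*(n - 2)*(n^3 + 4*n^2 - 16*n - 64) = (n - 4)*(n - 2)*(n + 4)*(n^2 - 16) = (n - 4)^2*(n - 2)*(n + 4)*(n + 4)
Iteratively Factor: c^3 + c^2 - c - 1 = (c + 1)*(c^2 - 1) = (c + 1)^2*(c - 1)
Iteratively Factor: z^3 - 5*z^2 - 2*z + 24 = (z + 2)*(z^2 - 7*z + 12) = (z - 3)*(z + 2)*(z - 4)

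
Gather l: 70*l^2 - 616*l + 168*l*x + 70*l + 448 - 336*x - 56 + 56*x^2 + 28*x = 70*l^2 + l*(168*x - 546) + 56*x^2 - 308*x + 392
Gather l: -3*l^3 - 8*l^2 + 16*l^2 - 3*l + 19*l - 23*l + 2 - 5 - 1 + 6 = -3*l^3 + 8*l^2 - 7*l + 2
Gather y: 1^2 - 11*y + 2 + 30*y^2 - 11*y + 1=30*y^2 - 22*y + 4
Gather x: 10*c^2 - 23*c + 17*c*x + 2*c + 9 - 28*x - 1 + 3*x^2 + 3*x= 10*c^2 - 21*c + 3*x^2 + x*(17*c - 25) + 8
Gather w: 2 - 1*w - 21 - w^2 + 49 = -w^2 - w + 30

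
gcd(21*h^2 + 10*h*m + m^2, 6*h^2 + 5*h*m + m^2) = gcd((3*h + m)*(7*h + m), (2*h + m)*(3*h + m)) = 3*h + m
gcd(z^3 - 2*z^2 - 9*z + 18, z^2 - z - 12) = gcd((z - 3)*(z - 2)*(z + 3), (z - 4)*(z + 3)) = z + 3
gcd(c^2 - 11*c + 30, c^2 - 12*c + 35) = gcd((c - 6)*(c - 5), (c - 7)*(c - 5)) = c - 5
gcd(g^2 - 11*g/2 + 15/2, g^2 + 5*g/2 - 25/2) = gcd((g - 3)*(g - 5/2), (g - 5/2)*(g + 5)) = g - 5/2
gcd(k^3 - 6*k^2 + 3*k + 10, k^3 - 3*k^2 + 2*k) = k - 2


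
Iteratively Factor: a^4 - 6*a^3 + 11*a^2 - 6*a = (a - 2)*(a^3 - 4*a^2 + 3*a) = a*(a - 2)*(a^2 - 4*a + 3) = a*(a - 3)*(a - 2)*(a - 1)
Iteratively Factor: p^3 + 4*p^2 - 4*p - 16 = (p + 2)*(p^2 + 2*p - 8) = (p + 2)*(p + 4)*(p - 2)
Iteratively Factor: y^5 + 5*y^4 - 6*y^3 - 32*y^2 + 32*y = (y - 2)*(y^4 + 7*y^3 + 8*y^2 - 16*y) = (y - 2)*(y + 4)*(y^3 + 3*y^2 - 4*y) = (y - 2)*(y - 1)*(y + 4)*(y^2 + 4*y) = (y - 2)*(y - 1)*(y + 4)^2*(y)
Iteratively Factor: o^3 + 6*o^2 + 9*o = (o + 3)*(o^2 + 3*o) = (o + 3)^2*(o)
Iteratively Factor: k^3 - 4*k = (k - 2)*(k^2 + 2*k) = (k - 2)*(k + 2)*(k)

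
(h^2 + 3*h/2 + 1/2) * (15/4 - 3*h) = -3*h^3 - 3*h^2/4 + 33*h/8 + 15/8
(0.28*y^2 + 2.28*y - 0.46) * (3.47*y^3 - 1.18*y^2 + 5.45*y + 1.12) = 0.9716*y^5 + 7.5812*y^4 - 2.7606*y^3 + 13.2824*y^2 + 0.0465999999999998*y - 0.5152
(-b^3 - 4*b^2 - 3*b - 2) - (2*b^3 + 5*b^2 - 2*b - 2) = -3*b^3 - 9*b^2 - b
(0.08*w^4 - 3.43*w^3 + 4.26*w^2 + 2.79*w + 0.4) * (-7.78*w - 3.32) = -0.6224*w^5 + 26.4198*w^4 - 21.7552*w^3 - 35.8494*w^2 - 12.3748*w - 1.328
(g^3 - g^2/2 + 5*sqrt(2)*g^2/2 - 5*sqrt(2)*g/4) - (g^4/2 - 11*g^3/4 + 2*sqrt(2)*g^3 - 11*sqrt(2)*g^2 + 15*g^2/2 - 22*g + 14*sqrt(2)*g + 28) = -g^4/2 - 2*sqrt(2)*g^3 + 15*g^3/4 - 8*g^2 + 27*sqrt(2)*g^2/2 - 61*sqrt(2)*g/4 + 22*g - 28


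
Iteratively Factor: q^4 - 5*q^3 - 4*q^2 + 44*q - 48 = (q + 3)*(q^3 - 8*q^2 + 20*q - 16) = (q - 2)*(q + 3)*(q^2 - 6*q + 8) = (q - 2)^2*(q + 3)*(q - 4)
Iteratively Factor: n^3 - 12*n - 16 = (n + 2)*(n^2 - 2*n - 8) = (n - 4)*(n + 2)*(n + 2)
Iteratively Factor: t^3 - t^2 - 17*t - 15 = (t - 5)*(t^2 + 4*t + 3) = (t - 5)*(t + 1)*(t + 3)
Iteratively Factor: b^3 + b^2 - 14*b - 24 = (b + 3)*(b^2 - 2*b - 8) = (b + 2)*(b + 3)*(b - 4)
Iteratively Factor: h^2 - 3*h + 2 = (h - 1)*(h - 2)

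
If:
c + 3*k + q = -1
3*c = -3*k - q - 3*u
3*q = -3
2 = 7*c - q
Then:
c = 1/7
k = -1/21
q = -1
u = 5/21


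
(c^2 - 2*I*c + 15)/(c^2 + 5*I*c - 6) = (c - 5*I)/(c + 2*I)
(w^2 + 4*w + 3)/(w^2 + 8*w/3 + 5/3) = 3*(w + 3)/(3*w + 5)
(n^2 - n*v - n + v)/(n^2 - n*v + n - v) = (n - 1)/(n + 1)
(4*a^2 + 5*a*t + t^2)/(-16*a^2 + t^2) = (a + t)/(-4*a + t)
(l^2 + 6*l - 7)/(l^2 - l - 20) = (-l^2 - 6*l + 7)/(-l^2 + l + 20)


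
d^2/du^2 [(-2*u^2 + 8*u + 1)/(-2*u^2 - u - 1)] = 2*(-36*u^3 - 24*u^2 + 42*u + 11)/(8*u^6 + 12*u^5 + 18*u^4 + 13*u^3 + 9*u^2 + 3*u + 1)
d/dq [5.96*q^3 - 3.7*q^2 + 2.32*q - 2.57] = 17.88*q^2 - 7.4*q + 2.32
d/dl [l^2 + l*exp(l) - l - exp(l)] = l*exp(l) + 2*l - 1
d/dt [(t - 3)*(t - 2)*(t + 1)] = 3*t^2 - 8*t + 1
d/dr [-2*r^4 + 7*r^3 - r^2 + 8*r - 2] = -8*r^3 + 21*r^2 - 2*r + 8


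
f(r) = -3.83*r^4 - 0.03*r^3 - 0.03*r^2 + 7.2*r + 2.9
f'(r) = -15.32*r^3 - 0.09*r^2 - 0.06*r + 7.2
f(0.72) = 7.03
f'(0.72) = 1.39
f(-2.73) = -229.11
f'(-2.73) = 318.40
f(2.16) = -65.36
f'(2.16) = -147.74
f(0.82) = 7.04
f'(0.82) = -1.36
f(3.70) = -690.19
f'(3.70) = -770.26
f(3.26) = -407.57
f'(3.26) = -524.73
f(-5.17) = -2767.26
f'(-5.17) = 2122.15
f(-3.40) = -532.56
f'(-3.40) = 608.50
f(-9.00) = -25171.09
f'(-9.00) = 11168.73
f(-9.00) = -25171.09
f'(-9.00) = 11168.73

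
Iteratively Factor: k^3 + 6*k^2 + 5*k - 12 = (k + 3)*(k^2 + 3*k - 4) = (k - 1)*(k + 3)*(k + 4)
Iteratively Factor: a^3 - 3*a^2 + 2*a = (a - 1)*(a^2 - 2*a) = (a - 2)*(a - 1)*(a)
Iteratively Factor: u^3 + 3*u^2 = (u + 3)*(u^2) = u*(u + 3)*(u)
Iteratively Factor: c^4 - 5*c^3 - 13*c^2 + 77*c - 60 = (c - 5)*(c^3 - 13*c + 12) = (c - 5)*(c + 4)*(c^2 - 4*c + 3) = (c - 5)*(c - 1)*(c + 4)*(c - 3)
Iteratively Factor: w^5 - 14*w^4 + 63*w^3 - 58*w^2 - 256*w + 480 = (w + 2)*(w^4 - 16*w^3 + 95*w^2 - 248*w + 240) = (w - 4)*(w + 2)*(w^3 - 12*w^2 + 47*w - 60) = (w - 5)*(w - 4)*(w + 2)*(w^2 - 7*w + 12) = (w - 5)*(w - 4)^2*(w + 2)*(w - 3)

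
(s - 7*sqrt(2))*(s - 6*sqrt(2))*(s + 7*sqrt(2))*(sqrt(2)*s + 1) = sqrt(2)*s^4 - 11*s^3 - 104*sqrt(2)*s^2 + 1078*s + 588*sqrt(2)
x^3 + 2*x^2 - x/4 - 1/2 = (x - 1/2)*(x + 1/2)*(x + 2)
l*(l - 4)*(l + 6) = l^3 + 2*l^2 - 24*l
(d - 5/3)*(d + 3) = d^2 + 4*d/3 - 5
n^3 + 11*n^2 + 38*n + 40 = (n + 2)*(n + 4)*(n + 5)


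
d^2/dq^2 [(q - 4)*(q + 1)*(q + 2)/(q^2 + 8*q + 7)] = 110/(q^3 + 21*q^2 + 147*q + 343)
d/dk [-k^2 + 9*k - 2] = 9 - 2*k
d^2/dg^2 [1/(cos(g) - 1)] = (sin(g)^2 - cos(g) + 1)/(cos(g) - 1)^3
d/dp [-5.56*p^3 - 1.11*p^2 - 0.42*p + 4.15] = -16.68*p^2 - 2.22*p - 0.42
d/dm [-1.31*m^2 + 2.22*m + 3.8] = 2.22 - 2.62*m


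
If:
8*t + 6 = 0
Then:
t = -3/4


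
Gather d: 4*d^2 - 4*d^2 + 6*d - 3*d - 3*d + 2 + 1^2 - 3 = 0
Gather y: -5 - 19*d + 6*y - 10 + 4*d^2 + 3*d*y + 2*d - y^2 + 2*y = 4*d^2 - 17*d - y^2 + y*(3*d + 8) - 15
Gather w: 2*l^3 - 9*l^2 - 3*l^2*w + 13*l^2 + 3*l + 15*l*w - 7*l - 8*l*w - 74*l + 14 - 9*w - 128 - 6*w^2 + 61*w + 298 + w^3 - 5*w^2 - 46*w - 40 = 2*l^3 + 4*l^2 - 78*l + w^3 - 11*w^2 + w*(-3*l^2 + 7*l + 6) + 144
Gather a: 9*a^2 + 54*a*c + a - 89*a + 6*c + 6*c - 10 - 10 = 9*a^2 + a*(54*c - 88) + 12*c - 20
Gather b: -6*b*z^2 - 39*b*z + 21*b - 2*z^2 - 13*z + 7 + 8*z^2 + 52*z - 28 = b*(-6*z^2 - 39*z + 21) + 6*z^2 + 39*z - 21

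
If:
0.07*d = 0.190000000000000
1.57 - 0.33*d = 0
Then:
No Solution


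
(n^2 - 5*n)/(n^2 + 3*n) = (n - 5)/(n + 3)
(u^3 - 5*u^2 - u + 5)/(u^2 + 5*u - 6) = (u^2 - 4*u - 5)/(u + 6)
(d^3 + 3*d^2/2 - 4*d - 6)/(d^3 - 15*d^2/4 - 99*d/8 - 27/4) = 4*(d^2 - 4)/(4*d^2 - 21*d - 18)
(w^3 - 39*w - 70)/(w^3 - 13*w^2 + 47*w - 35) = (w^2 + 7*w + 10)/(w^2 - 6*w + 5)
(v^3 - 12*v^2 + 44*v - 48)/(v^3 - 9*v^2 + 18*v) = (v^2 - 6*v + 8)/(v*(v - 3))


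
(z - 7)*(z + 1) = z^2 - 6*z - 7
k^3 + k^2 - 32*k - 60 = (k - 6)*(k + 2)*(k + 5)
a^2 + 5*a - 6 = (a - 1)*(a + 6)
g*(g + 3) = g^2 + 3*g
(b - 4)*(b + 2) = b^2 - 2*b - 8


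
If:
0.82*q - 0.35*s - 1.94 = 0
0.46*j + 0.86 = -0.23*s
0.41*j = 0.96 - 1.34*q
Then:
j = 0.10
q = 0.69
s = -3.93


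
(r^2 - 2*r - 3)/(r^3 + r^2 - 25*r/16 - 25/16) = 16*(r - 3)/(16*r^2 - 25)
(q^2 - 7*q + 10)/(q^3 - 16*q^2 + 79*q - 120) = (q - 2)/(q^2 - 11*q + 24)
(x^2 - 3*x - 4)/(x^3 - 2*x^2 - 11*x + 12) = (x + 1)/(x^2 + 2*x - 3)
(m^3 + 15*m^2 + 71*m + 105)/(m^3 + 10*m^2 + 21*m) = (m + 5)/m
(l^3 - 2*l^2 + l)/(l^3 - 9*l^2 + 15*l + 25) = l*(l^2 - 2*l + 1)/(l^3 - 9*l^2 + 15*l + 25)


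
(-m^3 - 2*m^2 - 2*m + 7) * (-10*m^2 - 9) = 10*m^5 + 20*m^4 + 29*m^3 - 52*m^2 + 18*m - 63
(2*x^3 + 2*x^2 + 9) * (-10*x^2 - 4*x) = -20*x^5 - 28*x^4 - 8*x^3 - 90*x^2 - 36*x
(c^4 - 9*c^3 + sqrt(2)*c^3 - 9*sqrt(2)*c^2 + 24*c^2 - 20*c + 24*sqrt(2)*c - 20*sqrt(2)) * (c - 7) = c^5 - 16*c^4 + sqrt(2)*c^4 - 16*sqrt(2)*c^3 + 87*c^3 - 188*c^2 + 87*sqrt(2)*c^2 - 188*sqrt(2)*c + 140*c + 140*sqrt(2)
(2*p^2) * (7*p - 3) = 14*p^3 - 6*p^2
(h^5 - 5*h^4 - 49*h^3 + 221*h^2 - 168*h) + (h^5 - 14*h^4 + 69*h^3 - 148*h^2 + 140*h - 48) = 2*h^5 - 19*h^4 + 20*h^3 + 73*h^2 - 28*h - 48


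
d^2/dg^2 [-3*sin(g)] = 3*sin(g)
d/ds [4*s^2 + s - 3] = 8*s + 1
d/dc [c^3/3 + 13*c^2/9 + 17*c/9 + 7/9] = c^2 + 26*c/9 + 17/9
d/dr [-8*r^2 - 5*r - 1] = -16*r - 5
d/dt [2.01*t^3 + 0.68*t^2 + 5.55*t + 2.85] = 6.03*t^2 + 1.36*t + 5.55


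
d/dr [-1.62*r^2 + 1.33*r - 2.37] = 1.33 - 3.24*r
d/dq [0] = 0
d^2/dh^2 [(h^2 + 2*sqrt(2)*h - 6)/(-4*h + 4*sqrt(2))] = 0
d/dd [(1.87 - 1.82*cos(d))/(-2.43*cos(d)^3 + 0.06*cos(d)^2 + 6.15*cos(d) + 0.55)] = (8.8452*cos(d)^3 - 13.7415*cos(d)^2 + 0.224399999999999*cos(d) + 12.5015)*sin(d)/(5.9049*cos(d)^6 - 0.2916*cos(d)^5 - 29.8854*cos(d)^4 - 1.935*cos(d)^3 + 37.8885*cos(d)^2 + 6.765*cos(d) + 0.3025)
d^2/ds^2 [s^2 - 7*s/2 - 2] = 2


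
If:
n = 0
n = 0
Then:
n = 0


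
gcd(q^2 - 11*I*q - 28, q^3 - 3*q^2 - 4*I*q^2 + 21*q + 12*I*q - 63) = q - 7*I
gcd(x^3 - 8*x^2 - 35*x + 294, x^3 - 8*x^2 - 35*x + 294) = x^3 - 8*x^2 - 35*x + 294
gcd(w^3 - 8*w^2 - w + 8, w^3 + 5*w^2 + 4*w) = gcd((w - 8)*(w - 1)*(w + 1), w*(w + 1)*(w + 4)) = w + 1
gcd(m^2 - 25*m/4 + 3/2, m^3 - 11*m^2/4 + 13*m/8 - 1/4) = m - 1/4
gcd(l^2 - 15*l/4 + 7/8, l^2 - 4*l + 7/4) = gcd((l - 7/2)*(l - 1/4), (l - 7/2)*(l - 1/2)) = l - 7/2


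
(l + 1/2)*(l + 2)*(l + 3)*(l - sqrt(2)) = l^4 - sqrt(2)*l^3 + 11*l^3/2 - 11*sqrt(2)*l^2/2 + 17*l^2/2 - 17*sqrt(2)*l/2 + 3*l - 3*sqrt(2)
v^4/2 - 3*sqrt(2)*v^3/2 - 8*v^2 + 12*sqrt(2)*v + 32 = (v/2 + sqrt(2))*(v - 4*sqrt(2))*(v - 2*sqrt(2))*(v + sqrt(2))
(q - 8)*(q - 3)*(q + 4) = q^3 - 7*q^2 - 20*q + 96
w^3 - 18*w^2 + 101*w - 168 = (w - 8)*(w - 7)*(w - 3)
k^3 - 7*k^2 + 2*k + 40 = (k - 5)*(k - 4)*(k + 2)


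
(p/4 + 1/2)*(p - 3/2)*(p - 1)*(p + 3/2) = p^4/4 + p^3/4 - 17*p^2/16 - 9*p/16 + 9/8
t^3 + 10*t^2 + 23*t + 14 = (t + 1)*(t + 2)*(t + 7)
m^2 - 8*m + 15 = (m - 5)*(m - 3)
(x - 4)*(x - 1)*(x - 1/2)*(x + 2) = x^4 - 7*x^3/2 - 9*x^2/2 + 11*x - 4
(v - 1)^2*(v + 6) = v^3 + 4*v^2 - 11*v + 6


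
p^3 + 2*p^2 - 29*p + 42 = (p - 3)*(p - 2)*(p + 7)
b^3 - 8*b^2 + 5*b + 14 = (b - 7)*(b - 2)*(b + 1)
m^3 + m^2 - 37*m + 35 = (m - 5)*(m - 1)*(m + 7)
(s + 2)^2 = s^2 + 4*s + 4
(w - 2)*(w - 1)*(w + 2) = w^3 - w^2 - 4*w + 4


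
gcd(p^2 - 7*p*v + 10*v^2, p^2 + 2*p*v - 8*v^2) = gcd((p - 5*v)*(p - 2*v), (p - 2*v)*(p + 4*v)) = p - 2*v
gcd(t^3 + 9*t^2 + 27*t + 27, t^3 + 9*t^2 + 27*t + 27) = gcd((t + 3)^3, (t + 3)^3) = t^3 + 9*t^2 + 27*t + 27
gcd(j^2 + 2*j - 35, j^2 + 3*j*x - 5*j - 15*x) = j - 5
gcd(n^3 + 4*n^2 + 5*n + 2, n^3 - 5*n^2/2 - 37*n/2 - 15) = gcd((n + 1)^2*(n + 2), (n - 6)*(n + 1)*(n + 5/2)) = n + 1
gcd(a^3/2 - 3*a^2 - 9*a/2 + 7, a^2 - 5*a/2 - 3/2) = 1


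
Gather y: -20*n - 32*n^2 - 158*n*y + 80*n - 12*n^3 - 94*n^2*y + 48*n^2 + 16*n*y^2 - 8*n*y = -12*n^3 + 16*n^2 + 16*n*y^2 + 60*n + y*(-94*n^2 - 166*n)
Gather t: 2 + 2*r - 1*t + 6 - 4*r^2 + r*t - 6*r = -4*r^2 - 4*r + t*(r - 1) + 8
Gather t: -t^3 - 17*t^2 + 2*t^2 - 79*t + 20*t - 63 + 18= -t^3 - 15*t^2 - 59*t - 45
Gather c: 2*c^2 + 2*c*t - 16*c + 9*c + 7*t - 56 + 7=2*c^2 + c*(2*t - 7) + 7*t - 49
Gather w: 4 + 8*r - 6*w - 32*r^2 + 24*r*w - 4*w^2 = -32*r^2 + 8*r - 4*w^2 + w*(24*r - 6) + 4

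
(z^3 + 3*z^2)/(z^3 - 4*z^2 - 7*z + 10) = z^2*(z + 3)/(z^3 - 4*z^2 - 7*z + 10)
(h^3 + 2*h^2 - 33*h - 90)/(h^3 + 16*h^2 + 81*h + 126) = (h^2 - h - 30)/(h^2 + 13*h + 42)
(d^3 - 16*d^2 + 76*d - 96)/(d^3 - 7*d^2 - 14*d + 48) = (d - 6)/(d + 3)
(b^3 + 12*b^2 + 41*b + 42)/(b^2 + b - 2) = (b^2 + 10*b + 21)/(b - 1)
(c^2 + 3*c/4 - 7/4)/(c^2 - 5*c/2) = (4*c^2 + 3*c - 7)/(2*c*(2*c - 5))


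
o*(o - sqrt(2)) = o^2 - sqrt(2)*o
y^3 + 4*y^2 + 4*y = y*(y + 2)^2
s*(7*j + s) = 7*j*s + s^2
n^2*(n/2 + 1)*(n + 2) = n^4/2 + 2*n^3 + 2*n^2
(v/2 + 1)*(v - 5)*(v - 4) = v^3/2 - 7*v^2/2 + v + 20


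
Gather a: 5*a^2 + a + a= 5*a^2 + 2*a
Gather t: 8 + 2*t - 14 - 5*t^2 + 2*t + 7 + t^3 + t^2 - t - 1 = t^3 - 4*t^2 + 3*t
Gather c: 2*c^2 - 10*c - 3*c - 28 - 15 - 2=2*c^2 - 13*c - 45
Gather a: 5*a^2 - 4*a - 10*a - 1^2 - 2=5*a^2 - 14*a - 3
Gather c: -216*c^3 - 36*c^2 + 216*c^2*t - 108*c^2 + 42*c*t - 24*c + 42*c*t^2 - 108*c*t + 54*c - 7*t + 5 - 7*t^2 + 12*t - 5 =-216*c^3 + c^2*(216*t - 144) + c*(42*t^2 - 66*t + 30) - 7*t^2 + 5*t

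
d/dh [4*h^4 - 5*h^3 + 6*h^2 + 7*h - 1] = 16*h^3 - 15*h^2 + 12*h + 7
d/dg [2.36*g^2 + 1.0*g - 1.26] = 4.72*g + 1.0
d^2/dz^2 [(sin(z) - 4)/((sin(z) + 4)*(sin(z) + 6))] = (-sin(z)^5 + 26*sin(z)^4 + 266*sin(z)^3 + 232*sin(z)^2 - 1920*sin(z) - 1088)/((sin(z) + 4)^3*(sin(z) + 6)^3)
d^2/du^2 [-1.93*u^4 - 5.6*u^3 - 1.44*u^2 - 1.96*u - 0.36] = -23.16*u^2 - 33.6*u - 2.88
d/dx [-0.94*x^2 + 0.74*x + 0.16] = 0.74 - 1.88*x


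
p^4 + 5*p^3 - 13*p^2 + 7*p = p*(p - 1)^2*(p + 7)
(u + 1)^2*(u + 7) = u^3 + 9*u^2 + 15*u + 7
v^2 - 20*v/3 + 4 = (v - 6)*(v - 2/3)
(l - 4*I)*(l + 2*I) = l^2 - 2*I*l + 8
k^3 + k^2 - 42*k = k*(k - 6)*(k + 7)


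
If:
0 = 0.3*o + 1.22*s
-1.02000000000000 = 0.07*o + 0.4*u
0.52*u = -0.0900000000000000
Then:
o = -13.58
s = 3.34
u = -0.17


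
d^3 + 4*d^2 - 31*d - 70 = (d - 5)*(d + 2)*(d + 7)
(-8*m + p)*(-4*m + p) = 32*m^2 - 12*m*p + p^2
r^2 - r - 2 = (r - 2)*(r + 1)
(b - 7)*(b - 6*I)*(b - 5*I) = b^3 - 7*b^2 - 11*I*b^2 - 30*b + 77*I*b + 210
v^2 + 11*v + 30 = (v + 5)*(v + 6)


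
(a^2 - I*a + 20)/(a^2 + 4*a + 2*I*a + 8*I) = (a^2 - I*a + 20)/(a^2 + 2*a*(2 + I) + 8*I)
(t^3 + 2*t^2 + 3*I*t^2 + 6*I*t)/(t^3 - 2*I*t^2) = (t^2 + t*(2 + 3*I) + 6*I)/(t*(t - 2*I))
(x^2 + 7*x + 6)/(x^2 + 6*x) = (x + 1)/x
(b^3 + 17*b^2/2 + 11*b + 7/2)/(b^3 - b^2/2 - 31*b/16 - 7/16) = 8*(2*b^2 + 15*b + 7)/(16*b^2 - 24*b - 7)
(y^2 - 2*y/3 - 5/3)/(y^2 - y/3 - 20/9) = 3*(y + 1)/(3*y + 4)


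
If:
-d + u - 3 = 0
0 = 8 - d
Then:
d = 8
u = 11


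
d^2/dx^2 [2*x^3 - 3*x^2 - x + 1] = 12*x - 6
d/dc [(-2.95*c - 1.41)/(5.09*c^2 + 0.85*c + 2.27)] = (15.0155*c^2 + 14.3538*c - 5.498)/(25.9081*c^4 + 8.653*c^3 + 23.8311*c^2 + 3.859*c + 5.1529)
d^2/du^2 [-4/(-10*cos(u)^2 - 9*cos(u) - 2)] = 4*(-400*sin(u)^4 + 201*sin(u)^2 + 711*cos(u)/2 - 135*cos(3*u)/2 + 321)/((2*cos(u) + 1)^3*(5*cos(u) + 2)^3)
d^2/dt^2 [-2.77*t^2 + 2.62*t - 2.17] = -5.54000000000000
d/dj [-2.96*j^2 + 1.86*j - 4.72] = 1.86 - 5.92*j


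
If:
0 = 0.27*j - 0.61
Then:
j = 2.26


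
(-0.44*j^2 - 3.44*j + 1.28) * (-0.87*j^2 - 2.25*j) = 0.3828*j^4 + 3.9828*j^3 + 6.6264*j^2 - 2.88*j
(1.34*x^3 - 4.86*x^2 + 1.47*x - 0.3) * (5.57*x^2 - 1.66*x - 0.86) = 7.4638*x^5 - 29.2946*x^4 + 15.1031*x^3 + 0.0684000000000005*x^2 - 0.7662*x + 0.258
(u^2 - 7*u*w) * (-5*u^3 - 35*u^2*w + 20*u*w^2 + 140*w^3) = -5*u^5 + 265*u^3*w^2 - 980*u*w^4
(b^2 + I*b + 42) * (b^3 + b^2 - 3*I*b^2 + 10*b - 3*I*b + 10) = b^5 + b^4 - 2*I*b^4 + 55*b^3 - 2*I*b^3 + 55*b^2 - 116*I*b^2 + 420*b - 116*I*b + 420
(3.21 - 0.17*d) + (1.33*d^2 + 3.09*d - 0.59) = 1.33*d^2 + 2.92*d + 2.62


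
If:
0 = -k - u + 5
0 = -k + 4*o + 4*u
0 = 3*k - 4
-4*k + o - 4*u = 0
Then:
No Solution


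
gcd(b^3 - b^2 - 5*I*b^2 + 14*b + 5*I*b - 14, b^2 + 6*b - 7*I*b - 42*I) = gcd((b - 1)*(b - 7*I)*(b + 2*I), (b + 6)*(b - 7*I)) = b - 7*I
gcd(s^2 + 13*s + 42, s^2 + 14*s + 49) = s + 7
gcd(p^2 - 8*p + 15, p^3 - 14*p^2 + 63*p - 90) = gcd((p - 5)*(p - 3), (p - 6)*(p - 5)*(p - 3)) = p^2 - 8*p + 15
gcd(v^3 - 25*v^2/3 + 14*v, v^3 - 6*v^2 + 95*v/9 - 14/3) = v - 7/3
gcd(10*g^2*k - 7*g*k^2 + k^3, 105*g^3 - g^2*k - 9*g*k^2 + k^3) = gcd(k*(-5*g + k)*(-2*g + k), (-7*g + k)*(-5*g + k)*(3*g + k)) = 5*g - k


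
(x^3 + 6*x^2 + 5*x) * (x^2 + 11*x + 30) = x^5 + 17*x^4 + 101*x^3 + 235*x^2 + 150*x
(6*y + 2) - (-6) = 6*y + 8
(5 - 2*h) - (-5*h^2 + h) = 5*h^2 - 3*h + 5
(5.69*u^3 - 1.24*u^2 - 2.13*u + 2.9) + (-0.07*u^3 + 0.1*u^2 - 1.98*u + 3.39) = 5.62*u^3 - 1.14*u^2 - 4.11*u + 6.29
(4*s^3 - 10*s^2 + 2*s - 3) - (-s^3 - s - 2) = 5*s^3 - 10*s^2 + 3*s - 1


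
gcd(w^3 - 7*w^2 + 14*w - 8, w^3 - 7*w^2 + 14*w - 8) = w^3 - 7*w^2 + 14*w - 8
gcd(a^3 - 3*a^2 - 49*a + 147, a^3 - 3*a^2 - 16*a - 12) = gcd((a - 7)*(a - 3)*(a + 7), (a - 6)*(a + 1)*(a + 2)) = 1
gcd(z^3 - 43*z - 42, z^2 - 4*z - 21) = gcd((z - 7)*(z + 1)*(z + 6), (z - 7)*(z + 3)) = z - 7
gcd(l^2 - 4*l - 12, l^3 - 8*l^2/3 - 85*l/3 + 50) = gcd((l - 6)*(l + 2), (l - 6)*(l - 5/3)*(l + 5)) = l - 6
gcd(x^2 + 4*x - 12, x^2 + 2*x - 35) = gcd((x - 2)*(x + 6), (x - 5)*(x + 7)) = 1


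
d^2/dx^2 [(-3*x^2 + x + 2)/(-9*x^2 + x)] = 4*(-27*x^3 - 243*x^2 + 27*x - 1)/(x^3*(729*x^3 - 243*x^2 + 27*x - 1))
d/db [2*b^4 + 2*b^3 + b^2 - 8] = 2*b*(4*b^2 + 3*b + 1)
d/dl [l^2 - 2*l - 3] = 2*l - 2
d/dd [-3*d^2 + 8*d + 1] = 8 - 6*d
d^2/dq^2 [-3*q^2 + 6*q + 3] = -6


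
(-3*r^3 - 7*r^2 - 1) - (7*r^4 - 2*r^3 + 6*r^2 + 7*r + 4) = -7*r^4 - r^3 - 13*r^2 - 7*r - 5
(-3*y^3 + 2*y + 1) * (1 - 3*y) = 9*y^4 - 3*y^3 - 6*y^2 - y + 1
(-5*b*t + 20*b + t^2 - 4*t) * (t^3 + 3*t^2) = -5*b*t^4 + 5*b*t^3 + 60*b*t^2 + t^5 - t^4 - 12*t^3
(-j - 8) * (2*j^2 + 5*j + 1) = -2*j^3 - 21*j^2 - 41*j - 8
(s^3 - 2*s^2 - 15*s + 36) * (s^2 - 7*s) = s^5 - 9*s^4 - s^3 + 141*s^2 - 252*s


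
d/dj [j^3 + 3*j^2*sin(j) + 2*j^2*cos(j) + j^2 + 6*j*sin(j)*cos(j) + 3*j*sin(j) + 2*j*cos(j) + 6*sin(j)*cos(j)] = -2*j^2*sin(j) + 3*j^2*cos(j) + 3*j^2 + 4*j*sin(j) + 7*j*cos(j) + 6*j*cos(2*j) + 2*j + 3*sin(j) + 3*sin(2*j) + 2*cos(j) + 6*cos(2*j)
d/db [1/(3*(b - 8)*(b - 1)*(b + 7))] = (-(b - 8)*(b - 1) - (b - 8)*(b + 7) - (b - 1)*(b + 7))/(3*(b - 8)^2*(b - 1)^2*(b + 7)^2)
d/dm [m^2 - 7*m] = 2*m - 7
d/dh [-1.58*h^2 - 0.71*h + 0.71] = -3.16*h - 0.71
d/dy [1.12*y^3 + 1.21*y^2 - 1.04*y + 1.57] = 3.36*y^2 + 2.42*y - 1.04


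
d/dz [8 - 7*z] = -7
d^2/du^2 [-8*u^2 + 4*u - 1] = -16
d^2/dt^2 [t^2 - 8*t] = 2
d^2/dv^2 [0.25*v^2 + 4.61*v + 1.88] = 0.500000000000000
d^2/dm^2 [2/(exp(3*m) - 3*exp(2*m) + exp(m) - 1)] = 2*((-9*exp(2*m) + 12*exp(m) - 1)*(exp(3*m) - 3*exp(2*m) + exp(m) - 1) + 2*(3*exp(2*m) - 6*exp(m) + 1)^2*exp(m))*exp(m)/(exp(3*m) - 3*exp(2*m) + exp(m) - 1)^3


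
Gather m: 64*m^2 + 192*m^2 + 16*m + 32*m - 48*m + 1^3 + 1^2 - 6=256*m^2 - 4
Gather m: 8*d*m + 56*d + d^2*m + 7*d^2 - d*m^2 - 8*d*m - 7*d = d^2*m + 7*d^2 - d*m^2 + 49*d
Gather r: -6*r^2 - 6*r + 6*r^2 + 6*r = 0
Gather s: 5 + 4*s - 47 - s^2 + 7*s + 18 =-s^2 + 11*s - 24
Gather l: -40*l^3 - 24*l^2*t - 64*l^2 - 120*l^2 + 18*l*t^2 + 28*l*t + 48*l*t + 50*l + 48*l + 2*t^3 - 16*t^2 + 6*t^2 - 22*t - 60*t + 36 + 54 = -40*l^3 + l^2*(-24*t - 184) + l*(18*t^2 + 76*t + 98) + 2*t^3 - 10*t^2 - 82*t + 90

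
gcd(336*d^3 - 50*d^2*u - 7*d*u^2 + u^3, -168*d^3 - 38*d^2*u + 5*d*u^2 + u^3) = -42*d^2 + d*u + u^2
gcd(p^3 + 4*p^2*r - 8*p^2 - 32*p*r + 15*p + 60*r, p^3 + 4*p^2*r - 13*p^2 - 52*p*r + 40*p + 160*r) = p^2 + 4*p*r - 5*p - 20*r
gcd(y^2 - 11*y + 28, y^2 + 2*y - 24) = y - 4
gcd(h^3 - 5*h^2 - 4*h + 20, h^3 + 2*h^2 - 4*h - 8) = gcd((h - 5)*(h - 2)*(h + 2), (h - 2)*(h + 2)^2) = h^2 - 4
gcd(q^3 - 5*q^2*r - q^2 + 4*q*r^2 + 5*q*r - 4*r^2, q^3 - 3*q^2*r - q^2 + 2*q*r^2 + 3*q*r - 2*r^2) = q^2 - q*r - q + r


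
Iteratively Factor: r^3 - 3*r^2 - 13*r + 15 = (r - 5)*(r^2 + 2*r - 3) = (r - 5)*(r + 3)*(r - 1)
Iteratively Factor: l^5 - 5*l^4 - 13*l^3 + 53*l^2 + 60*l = (l + 1)*(l^4 - 6*l^3 - 7*l^2 + 60*l) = (l - 4)*(l + 1)*(l^3 - 2*l^2 - 15*l) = (l - 4)*(l + 1)*(l + 3)*(l^2 - 5*l) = l*(l - 4)*(l + 1)*(l + 3)*(l - 5)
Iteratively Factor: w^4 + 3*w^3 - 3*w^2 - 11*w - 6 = (w - 2)*(w^3 + 5*w^2 + 7*w + 3) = (w - 2)*(w + 1)*(w^2 + 4*w + 3) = (w - 2)*(w + 1)^2*(w + 3)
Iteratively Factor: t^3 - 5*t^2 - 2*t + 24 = (t - 4)*(t^2 - t - 6) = (t - 4)*(t + 2)*(t - 3)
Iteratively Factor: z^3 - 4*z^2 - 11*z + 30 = (z - 2)*(z^2 - 2*z - 15) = (z - 5)*(z - 2)*(z + 3)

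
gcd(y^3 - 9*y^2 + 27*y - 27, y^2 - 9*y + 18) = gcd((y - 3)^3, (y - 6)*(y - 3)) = y - 3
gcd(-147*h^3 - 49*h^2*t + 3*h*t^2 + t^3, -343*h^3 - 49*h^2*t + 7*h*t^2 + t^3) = -49*h^2 + t^2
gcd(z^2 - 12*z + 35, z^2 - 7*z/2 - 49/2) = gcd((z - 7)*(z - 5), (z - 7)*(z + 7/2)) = z - 7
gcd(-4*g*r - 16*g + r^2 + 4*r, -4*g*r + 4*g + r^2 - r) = -4*g + r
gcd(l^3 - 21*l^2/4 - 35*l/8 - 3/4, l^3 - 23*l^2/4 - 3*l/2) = l^2 - 23*l/4 - 3/2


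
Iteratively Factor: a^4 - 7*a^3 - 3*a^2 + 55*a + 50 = (a + 2)*(a^3 - 9*a^2 + 15*a + 25) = (a - 5)*(a + 2)*(a^2 - 4*a - 5) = (a - 5)*(a + 1)*(a + 2)*(a - 5)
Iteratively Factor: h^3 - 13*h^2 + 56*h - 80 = (h - 4)*(h^2 - 9*h + 20) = (h - 5)*(h - 4)*(h - 4)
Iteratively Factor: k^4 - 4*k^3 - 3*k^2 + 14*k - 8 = (k + 2)*(k^3 - 6*k^2 + 9*k - 4) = (k - 4)*(k + 2)*(k^2 - 2*k + 1) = (k - 4)*(k - 1)*(k + 2)*(k - 1)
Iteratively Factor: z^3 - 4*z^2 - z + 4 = (z + 1)*(z^2 - 5*z + 4) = (z - 4)*(z + 1)*(z - 1)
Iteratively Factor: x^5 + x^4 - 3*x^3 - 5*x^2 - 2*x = (x - 2)*(x^4 + 3*x^3 + 3*x^2 + x) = (x - 2)*(x + 1)*(x^3 + 2*x^2 + x) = x*(x - 2)*(x + 1)*(x^2 + 2*x + 1) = x*(x - 2)*(x + 1)^2*(x + 1)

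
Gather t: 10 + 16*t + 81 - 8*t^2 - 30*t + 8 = -8*t^2 - 14*t + 99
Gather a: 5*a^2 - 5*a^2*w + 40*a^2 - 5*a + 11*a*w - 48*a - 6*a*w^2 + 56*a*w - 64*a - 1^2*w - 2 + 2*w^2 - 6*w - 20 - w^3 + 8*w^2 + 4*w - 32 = a^2*(45 - 5*w) + a*(-6*w^2 + 67*w - 117) - w^3 + 10*w^2 - 3*w - 54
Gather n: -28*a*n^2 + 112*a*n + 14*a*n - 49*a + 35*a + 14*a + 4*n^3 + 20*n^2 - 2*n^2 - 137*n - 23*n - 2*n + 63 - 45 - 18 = 4*n^3 + n^2*(18 - 28*a) + n*(126*a - 162)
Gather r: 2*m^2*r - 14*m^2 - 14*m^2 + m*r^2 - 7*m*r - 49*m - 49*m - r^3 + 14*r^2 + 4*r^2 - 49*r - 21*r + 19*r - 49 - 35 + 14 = -28*m^2 - 98*m - r^3 + r^2*(m + 18) + r*(2*m^2 - 7*m - 51) - 70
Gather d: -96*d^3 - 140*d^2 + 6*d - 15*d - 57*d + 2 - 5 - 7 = -96*d^3 - 140*d^2 - 66*d - 10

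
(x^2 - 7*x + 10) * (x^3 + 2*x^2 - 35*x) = x^5 - 5*x^4 - 39*x^3 + 265*x^2 - 350*x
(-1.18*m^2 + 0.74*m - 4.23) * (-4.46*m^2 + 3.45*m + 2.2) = 5.2628*m^4 - 7.3714*m^3 + 18.8228*m^2 - 12.9655*m - 9.306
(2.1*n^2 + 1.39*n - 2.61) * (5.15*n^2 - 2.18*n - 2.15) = 10.815*n^4 + 2.5805*n^3 - 20.9867*n^2 + 2.7013*n + 5.6115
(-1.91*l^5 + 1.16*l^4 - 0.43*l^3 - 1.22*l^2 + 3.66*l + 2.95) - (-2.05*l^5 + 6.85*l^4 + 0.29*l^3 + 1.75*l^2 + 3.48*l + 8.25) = 0.14*l^5 - 5.69*l^4 - 0.72*l^3 - 2.97*l^2 + 0.18*l - 5.3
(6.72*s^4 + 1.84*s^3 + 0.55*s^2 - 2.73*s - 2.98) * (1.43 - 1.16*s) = -7.7952*s^5 + 7.4752*s^4 + 1.9932*s^3 + 3.9533*s^2 - 0.4471*s - 4.2614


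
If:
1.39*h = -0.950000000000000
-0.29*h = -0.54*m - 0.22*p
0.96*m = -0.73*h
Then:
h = -0.68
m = 0.52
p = -2.18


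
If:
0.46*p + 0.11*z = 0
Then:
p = -0.239130434782609*z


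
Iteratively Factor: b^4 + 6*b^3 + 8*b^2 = (b)*(b^3 + 6*b^2 + 8*b) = b*(b + 2)*(b^2 + 4*b) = b^2*(b + 2)*(b + 4)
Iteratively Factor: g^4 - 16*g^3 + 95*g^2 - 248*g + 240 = (g - 4)*(g^3 - 12*g^2 + 47*g - 60) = (g - 4)^2*(g^2 - 8*g + 15) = (g - 4)^2*(g - 3)*(g - 5)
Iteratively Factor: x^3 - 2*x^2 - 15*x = (x - 5)*(x^2 + 3*x) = (x - 5)*(x + 3)*(x)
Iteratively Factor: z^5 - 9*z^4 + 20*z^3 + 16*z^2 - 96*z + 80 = (z - 5)*(z^4 - 4*z^3 + 16*z - 16) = (z - 5)*(z - 2)*(z^3 - 2*z^2 - 4*z + 8) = (z - 5)*(z - 2)*(z + 2)*(z^2 - 4*z + 4) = (z - 5)*(z - 2)^2*(z + 2)*(z - 2)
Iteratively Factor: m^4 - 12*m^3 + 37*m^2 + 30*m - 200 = (m - 4)*(m^3 - 8*m^2 + 5*m + 50) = (m - 5)*(m - 4)*(m^2 - 3*m - 10) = (m - 5)*(m - 4)*(m + 2)*(m - 5)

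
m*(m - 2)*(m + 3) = m^3 + m^2 - 6*m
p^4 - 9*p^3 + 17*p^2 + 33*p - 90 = (p - 5)*(p - 3)^2*(p + 2)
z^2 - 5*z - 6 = (z - 6)*(z + 1)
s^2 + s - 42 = (s - 6)*(s + 7)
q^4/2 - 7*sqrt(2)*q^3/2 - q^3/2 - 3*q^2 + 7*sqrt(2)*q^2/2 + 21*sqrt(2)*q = q*(q/2 + 1)*(q - 3)*(q - 7*sqrt(2))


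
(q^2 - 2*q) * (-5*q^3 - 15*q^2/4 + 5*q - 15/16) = -5*q^5 + 25*q^4/4 + 25*q^3/2 - 175*q^2/16 + 15*q/8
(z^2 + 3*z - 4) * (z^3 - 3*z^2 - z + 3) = z^5 - 14*z^3 + 12*z^2 + 13*z - 12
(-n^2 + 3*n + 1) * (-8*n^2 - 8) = 8*n^4 - 24*n^3 - 24*n - 8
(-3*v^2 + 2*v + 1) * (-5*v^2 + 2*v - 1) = 15*v^4 - 16*v^3 + 2*v^2 - 1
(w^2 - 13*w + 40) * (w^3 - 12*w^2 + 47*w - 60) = w^5 - 25*w^4 + 243*w^3 - 1151*w^2 + 2660*w - 2400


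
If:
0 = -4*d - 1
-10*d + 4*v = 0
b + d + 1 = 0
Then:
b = -3/4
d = -1/4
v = -5/8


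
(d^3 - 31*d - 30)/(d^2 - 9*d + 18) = (d^2 + 6*d + 5)/(d - 3)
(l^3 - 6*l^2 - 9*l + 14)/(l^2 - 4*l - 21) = (l^2 + l - 2)/(l + 3)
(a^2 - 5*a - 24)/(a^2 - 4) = (a^2 - 5*a - 24)/(a^2 - 4)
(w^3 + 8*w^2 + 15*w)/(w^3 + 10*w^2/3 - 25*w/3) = 3*(w + 3)/(3*w - 5)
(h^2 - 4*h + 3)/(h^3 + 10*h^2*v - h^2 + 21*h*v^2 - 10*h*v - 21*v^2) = (h - 3)/(h^2 + 10*h*v + 21*v^2)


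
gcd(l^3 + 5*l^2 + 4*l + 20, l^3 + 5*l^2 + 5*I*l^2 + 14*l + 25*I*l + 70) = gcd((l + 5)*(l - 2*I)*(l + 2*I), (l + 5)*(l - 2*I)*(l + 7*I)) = l^2 + l*(5 - 2*I) - 10*I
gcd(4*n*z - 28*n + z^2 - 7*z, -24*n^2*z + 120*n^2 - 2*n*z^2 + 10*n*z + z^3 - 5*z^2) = 4*n + z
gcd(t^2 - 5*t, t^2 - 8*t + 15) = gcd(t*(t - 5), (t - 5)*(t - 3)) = t - 5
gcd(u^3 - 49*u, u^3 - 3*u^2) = u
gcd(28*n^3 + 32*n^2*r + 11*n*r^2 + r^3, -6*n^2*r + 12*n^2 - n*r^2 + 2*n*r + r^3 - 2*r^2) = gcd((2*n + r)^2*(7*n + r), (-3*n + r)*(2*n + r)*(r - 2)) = 2*n + r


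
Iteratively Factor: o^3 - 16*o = (o + 4)*(o^2 - 4*o) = o*(o + 4)*(o - 4)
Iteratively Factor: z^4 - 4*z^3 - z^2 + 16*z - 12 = (z - 1)*(z^3 - 3*z^2 - 4*z + 12) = (z - 2)*(z - 1)*(z^2 - z - 6) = (z - 3)*(z - 2)*(z - 1)*(z + 2)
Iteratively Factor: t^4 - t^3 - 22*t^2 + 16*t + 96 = (t - 3)*(t^3 + 2*t^2 - 16*t - 32) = (t - 4)*(t - 3)*(t^2 + 6*t + 8) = (t - 4)*(t - 3)*(t + 2)*(t + 4)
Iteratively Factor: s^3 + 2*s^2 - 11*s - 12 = (s + 1)*(s^2 + s - 12) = (s + 1)*(s + 4)*(s - 3)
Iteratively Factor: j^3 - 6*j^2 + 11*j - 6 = (j - 2)*(j^2 - 4*j + 3) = (j - 2)*(j - 1)*(j - 3)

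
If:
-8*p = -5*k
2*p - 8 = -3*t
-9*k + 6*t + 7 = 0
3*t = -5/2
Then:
No Solution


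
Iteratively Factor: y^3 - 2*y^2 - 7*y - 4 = (y + 1)*(y^2 - 3*y - 4) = (y - 4)*(y + 1)*(y + 1)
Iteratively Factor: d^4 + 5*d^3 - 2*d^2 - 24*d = (d + 4)*(d^3 + d^2 - 6*d) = (d + 3)*(d + 4)*(d^2 - 2*d) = d*(d + 3)*(d + 4)*(d - 2)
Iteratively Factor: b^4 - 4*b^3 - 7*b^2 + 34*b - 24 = (b - 4)*(b^3 - 7*b + 6) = (b - 4)*(b - 1)*(b^2 + b - 6) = (b - 4)*(b - 2)*(b - 1)*(b + 3)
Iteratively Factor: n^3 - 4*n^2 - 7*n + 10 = (n + 2)*(n^2 - 6*n + 5) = (n - 1)*(n + 2)*(n - 5)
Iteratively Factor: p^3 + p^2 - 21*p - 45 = (p - 5)*(p^2 + 6*p + 9) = (p - 5)*(p + 3)*(p + 3)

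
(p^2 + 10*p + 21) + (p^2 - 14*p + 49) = 2*p^2 - 4*p + 70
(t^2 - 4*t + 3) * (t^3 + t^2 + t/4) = t^5 - 3*t^4 - 3*t^3/4 + 2*t^2 + 3*t/4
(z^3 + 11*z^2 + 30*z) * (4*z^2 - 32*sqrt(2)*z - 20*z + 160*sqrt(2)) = 4*z^5 - 32*sqrt(2)*z^4 + 24*z^4 - 192*sqrt(2)*z^3 - 100*z^3 - 600*z^2 + 800*sqrt(2)*z^2 + 4800*sqrt(2)*z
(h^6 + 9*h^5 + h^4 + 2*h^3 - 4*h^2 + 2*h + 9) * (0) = 0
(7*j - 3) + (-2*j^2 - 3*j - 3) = -2*j^2 + 4*j - 6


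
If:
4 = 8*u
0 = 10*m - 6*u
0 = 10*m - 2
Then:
No Solution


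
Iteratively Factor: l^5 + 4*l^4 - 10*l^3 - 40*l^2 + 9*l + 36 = (l + 4)*(l^4 - 10*l^2 + 9) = (l - 1)*(l + 4)*(l^3 + l^2 - 9*l - 9) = (l - 3)*(l - 1)*(l + 4)*(l^2 + 4*l + 3) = (l - 3)*(l - 1)*(l + 3)*(l + 4)*(l + 1)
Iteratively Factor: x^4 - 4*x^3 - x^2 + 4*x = (x - 4)*(x^3 - x) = (x - 4)*(x + 1)*(x^2 - x) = x*(x - 4)*(x + 1)*(x - 1)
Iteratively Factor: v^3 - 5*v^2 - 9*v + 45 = (v - 5)*(v^2 - 9) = (v - 5)*(v + 3)*(v - 3)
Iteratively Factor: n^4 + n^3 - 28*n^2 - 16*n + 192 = (n + 4)*(n^3 - 3*n^2 - 16*n + 48) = (n - 4)*(n + 4)*(n^2 + n - 12) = (n - 4)*(n - 3)*(n + 4)*(n + 4)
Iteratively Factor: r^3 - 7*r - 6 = (r + 2)*(r^2 - 2*r - 3) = (r + 1)*(r + 2)*(r - 3)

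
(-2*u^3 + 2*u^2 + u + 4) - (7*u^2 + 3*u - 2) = -2*u^3 - 5*u^2 - 2*u + 6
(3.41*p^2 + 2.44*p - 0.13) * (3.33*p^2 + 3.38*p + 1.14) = 11.3553*p^4 + 19.651*p^3 + 11.7017*p^2 + 2.3422*p - 0.1482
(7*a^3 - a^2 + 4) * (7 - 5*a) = -35*a^4 + 54*a^3 - 7*a^2 - 20*a + 28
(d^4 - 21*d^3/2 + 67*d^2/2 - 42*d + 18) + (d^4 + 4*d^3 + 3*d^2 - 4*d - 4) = 2*d^4 - 13*d^3/2 + 73*d^2/2 - 46*d + 14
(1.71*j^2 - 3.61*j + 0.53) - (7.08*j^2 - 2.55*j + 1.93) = -5.37*j^2 - 1.06*j - 1.4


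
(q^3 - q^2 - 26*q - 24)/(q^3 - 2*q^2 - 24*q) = (q + 1)/q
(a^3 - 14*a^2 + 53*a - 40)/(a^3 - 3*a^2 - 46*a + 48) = (a - 5)/(a + 6)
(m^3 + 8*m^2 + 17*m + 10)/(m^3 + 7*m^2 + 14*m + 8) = (m + 5)/(m + 4)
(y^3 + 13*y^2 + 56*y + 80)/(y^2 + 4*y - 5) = (y^2 + 8*y + 16)/(y - 1)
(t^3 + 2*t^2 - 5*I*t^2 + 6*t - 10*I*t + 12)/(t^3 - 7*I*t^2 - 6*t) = (t^2 + t*(2 + I) + 2*I)/(t*(t - I))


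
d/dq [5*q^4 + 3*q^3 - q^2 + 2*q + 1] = 20*q^3 + 9*q^2 - 2*q + 2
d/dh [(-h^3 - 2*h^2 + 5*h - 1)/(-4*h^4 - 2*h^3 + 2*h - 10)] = (-h^6 - 4*h^5 + 14*h^4 + 5*h^2 + 10*h - 12)/(4*h^8 + 4*h^7 + h^6 - 4*h^5 + 18*h^4 + 10*h^3 + h^2 - 10*h + 25)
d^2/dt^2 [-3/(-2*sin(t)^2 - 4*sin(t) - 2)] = 3*(3 - 2*sin(t))/(sin(t) + 1)^3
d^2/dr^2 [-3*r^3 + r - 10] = -18*r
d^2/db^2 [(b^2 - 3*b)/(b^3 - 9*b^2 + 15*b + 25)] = 2*(b^4 + b^3 + 21*b^2 - 53*b + 70)/(b^7 - 17*b^6 + 93*b^5 - 109*b^4 - 445*b^3 + 525*b^2 + 1375*b + 625)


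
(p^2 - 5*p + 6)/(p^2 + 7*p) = (p^2 - 5*p + 6)/(p*(p + 7))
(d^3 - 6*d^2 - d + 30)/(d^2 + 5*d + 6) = (d^2 - 8*d + 15)/(d + 3)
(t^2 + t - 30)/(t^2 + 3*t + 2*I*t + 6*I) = (t^2 + t - 30)/(t^2 + t*(3 + 2*I) + 6*I)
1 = 1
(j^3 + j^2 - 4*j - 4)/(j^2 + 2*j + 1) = (j^2 - 4)/(j + 1)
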